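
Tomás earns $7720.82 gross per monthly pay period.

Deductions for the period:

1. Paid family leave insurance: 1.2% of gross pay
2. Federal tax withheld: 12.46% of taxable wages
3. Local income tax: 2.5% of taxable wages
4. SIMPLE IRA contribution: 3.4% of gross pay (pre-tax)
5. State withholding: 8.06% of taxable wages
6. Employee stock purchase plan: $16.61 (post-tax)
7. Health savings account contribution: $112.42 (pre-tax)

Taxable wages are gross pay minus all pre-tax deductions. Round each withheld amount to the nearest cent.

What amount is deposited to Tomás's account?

$5545.60

SIMPLE IRA contribution: $7720.82 × 0.034 = $262.51
Health savings account contribution: $112.42
Pre-tax total = $262.51 + $112.42 = $374.93
Taxable wages = $7720.82 − $374.93 = $7345.89
State withholding: $7345.89 × 0.0806 = $592.08
Federal tax withheld: $7345.89 × 0.1246 = $915.30
Local income tax: $7345.89 × 0.025 = $183.65
Paid family leave insurance: $7720.82 × 0.012 = $92.65
Employee stock purchase plan: $16.61
Total deductions = $262.51 + $112.42 + $592.08 + $915.30 + $183.65 + $92.65 + $16.61 = $2175.22
Net pay = $7720.82 − $2175.22 = $5545.60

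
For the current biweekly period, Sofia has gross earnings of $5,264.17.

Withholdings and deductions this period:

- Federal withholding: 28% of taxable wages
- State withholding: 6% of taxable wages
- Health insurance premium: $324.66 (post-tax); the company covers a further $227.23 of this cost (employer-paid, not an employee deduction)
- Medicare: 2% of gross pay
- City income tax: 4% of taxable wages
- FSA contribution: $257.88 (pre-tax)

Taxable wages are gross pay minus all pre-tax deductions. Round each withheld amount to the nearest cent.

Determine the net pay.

$2,673.96

FSA contribution: $257.88
Taxable wages = $5,264.17 − $257.88 = $5,006.29
City income tax: $5,006.29 × 0.04 = $200.25
Federal withholding: $5,006.29 × 0.28 = $1,401.76
State withholding: $5,006.29 × 0.06 = $300.38
Medicare: $5,264.17 × 0.02 = $105.28
Health insurance premium: $324.66
(Employer's $227.23 toward health insurance premium is not withheld from the employee.)
Total deductions = $257.88 + $200.25 + $1,401.76 + $300.38 + $105.28 + $324.66 = $2,590.21
Net pay = $5,264.17 − $2,590.21 = $2,673.96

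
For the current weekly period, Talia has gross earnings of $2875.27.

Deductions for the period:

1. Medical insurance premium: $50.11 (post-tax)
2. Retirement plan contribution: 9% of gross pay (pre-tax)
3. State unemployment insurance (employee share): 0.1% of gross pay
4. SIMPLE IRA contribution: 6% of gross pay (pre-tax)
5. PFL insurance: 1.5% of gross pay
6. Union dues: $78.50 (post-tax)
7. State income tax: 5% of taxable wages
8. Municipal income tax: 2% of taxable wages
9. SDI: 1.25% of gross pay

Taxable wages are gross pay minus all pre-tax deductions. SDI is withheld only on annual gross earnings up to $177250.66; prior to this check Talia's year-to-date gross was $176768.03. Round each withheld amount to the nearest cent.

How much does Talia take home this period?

$2092.25

Retirement plan contribution: $2875.27 × 0.09 = $258.77
SIMPLE IRA contribution: $2875.27 × 0.06 = $172.52
Pre-tax total = $258.77 + $172.52 = $431.29
Taxable wages = $2875.27 − $431.29 = $2443.98
State income tax: $2443.98 × 0.05 = $122.20
Municipal income tax: $2443.98 × 0.02 = $48.88
SDI: only $177250.66 − $176768.03 = $482.63 of this check is subject → $482.63 × 0.0125 = $6.03
State unemployment insurance (employee share): $2875.27 × 0.001 = $2.88
PFL insurance: $2875.27 × 0.015 = $43.13
Medical insurance premium: $50.11
Union dues: $78.50
Total deductions = $258.77 + $172.52 + $122.20 + $48.88 + $6.03 + $2.88 + $43.13 + $50.11 + $78.50 = $783.02
Net pay = $2875.27 − $783.02 = $2092.25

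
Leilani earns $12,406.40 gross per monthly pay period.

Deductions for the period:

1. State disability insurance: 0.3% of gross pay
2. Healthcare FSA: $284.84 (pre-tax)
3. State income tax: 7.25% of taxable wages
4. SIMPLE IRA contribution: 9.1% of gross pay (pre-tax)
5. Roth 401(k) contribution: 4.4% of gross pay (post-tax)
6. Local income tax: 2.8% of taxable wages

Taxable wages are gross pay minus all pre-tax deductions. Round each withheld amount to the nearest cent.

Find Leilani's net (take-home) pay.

$9,304.73

SIMPLE IRA contribution: $12,406.40 × 0.091 = $1,128.98
Healthcare FSA: $284.84
Pre-tax total = $1,128.98 + $284.84 = $1,413.82
Taxable wages = $12,406.40 − $1,413.82 = $10,992.58
Local income tax: $10,992.58 × 0.028 = $307.79
State income tax: $10,992.58 × 0.0725 = $796.96
State disability insurance: $12,406.40 × 0.003 = $37.22
Roth 401(k) contribution: $12,406.40 × 0.044 = $545.88
Total deductions = $1,128.98 + $284.84 + $307.79 + $796.96 + $37.22 + $545.88 = $3,101.67
Net pay = $12,406.40 − $3,101.67 = $9,304.73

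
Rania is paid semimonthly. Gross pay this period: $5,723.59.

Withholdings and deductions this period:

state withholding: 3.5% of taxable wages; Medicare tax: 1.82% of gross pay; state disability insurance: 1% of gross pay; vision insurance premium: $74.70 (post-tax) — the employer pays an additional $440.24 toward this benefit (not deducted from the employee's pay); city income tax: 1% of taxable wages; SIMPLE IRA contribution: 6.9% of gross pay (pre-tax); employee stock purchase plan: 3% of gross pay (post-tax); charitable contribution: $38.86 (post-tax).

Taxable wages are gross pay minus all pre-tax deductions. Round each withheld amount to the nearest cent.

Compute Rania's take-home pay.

$4,642.19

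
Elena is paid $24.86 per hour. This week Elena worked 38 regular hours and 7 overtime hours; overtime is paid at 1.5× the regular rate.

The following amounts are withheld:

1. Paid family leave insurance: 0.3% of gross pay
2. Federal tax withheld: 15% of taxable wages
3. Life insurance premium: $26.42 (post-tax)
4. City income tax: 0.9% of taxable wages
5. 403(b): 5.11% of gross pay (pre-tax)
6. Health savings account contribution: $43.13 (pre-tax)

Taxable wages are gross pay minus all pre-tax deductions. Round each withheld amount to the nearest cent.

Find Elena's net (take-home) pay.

Regular pay: 38 × $24.86 = $944.68
Overtime pay: 7 × $24.86 × 1.5 = $261.03
Gross pay = $944.68 + $261.03 = $1205.71
Health savings account contribution: $43.13
403(b): $1205.71 × 0.0511 = $61.61
Pre-tax total = $43.13 + $61.61 = $104.74
Taxable wages = $1205.71 − $104.74 = $1100.97
Federal tax withheld: $1100.97 × 0.15 = $165.15
City income tax: $1100.97 × 0.009 = $9.91
Paid family leave insurance: $1205.71 × 0.003 = $3.62
Life insurance premium: $26.42
Total deductions = $43.13 + $61.61 + $165.15 + $9.91 + $3.62 + $26.42 = $309.84
Net pay = $1205.71 − $309.84 = $895.87

$895.87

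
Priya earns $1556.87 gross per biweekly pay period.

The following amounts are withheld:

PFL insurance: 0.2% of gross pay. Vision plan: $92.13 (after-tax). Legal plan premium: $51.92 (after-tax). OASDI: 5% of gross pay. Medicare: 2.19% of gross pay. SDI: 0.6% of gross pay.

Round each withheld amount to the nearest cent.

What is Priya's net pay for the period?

$1288.43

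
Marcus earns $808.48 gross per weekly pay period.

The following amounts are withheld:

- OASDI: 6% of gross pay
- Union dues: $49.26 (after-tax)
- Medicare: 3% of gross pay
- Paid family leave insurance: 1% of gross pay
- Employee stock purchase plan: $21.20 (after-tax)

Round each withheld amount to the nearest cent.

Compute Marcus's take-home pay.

OASDI: $808.48 × 0.06 = $48.51
Medicare: $808.48 × 0.03 = $24.25
Paid family leave insurance: $808.48 × 0.01 = $8.08
Union dues: $49.26
Employee stock purchase plan: $21.20
Total deductions = $48.51 + $24.25 + $8.08 + $49.26 + $21.20 = $151.30
Net pay = $808.48 − $151.30 = $657.18

$657.18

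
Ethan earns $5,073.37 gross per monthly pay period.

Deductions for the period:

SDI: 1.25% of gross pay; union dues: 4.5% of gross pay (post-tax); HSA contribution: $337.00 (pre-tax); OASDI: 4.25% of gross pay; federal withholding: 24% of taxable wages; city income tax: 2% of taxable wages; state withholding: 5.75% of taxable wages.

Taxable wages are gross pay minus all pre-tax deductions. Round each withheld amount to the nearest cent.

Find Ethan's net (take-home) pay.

HSA contribution: $337.00
Taxable wages = $5,073.37 − $337.00 = $4,736.37
City income tax: $4,736.37 × 0.02 = $94.73
Federal withholding: $4,736.37 × 0.24 = $1,136.73
State withholding: $4,736.37 × 0.0575 = $272.34
OASDI: $5,073.37 × 0.0425 = $215.62
SDI: $5,073.37 × 0.0125 = $63.42
Union dues: $5,073.37 × 0.045 = $228.30
Total deductions = $337.00 + $94.73 + $1,136.73 + $272.34 + $215.62 + $63.42 + $228.30 = $2,348.14
Net pay = $5,073.37 − $2,348.14 = $2,725.23

$2,725.23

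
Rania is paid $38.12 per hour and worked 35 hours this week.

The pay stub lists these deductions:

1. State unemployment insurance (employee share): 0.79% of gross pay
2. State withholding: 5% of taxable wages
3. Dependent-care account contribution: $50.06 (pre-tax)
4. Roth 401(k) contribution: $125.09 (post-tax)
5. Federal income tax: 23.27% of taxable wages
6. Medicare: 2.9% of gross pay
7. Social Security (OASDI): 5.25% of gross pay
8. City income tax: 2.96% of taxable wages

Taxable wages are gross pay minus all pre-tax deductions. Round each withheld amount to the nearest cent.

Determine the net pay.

$638.73

Gross pay: 35 × $38.12 = $1,334.20
Dependent-care account contribution: $50.06
Taxable wages = $1,334.20 − $50.06 = $1,284.14
State withholding: $1,284.14 × 0.05 = $64.21
City income tax: $1,284.14 × 0.0296 = $38.01
Federal income tax: $1,284.14 × 0.2327 = $298.82
Social Security (OASDI): $1,334.20 × 0.0525 = $70.05
Medicare: $1,334.20 × 0.029 = $38.69
State unemployment insurance (employee share): $1,334.20 × 0.0079 = $10.54
Roth 401(k) contribution: $125.09
Total deductions = $50.06 + $64.21 + $38.01 + $298.82 + $70.05 + $38.69 + $10.54 + $125.09 = $695.47
Net pay = $1,334.20 − $695.47 = $638.73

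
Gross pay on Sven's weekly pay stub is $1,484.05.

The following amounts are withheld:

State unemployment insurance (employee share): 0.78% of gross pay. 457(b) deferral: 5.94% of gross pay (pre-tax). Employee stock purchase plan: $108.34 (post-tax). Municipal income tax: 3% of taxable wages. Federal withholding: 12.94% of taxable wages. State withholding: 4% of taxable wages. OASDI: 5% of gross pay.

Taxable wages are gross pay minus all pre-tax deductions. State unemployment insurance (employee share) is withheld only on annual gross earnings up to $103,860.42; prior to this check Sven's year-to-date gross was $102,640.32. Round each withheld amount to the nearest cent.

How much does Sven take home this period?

$925.49

457(b) deferral: $1,484.05 × 0.0594 = $88.15
Taxable wages = $1,484.05 − $88.15 = $1,395.90
Municipal income tax: $1,395.90 × 0.03 = $41.88
State withholding: $1,395.90 × 0.04 = $55.84
Federal withholding: $1,395.90 × 0.1294 = $180.63
OASDI: $1,484.05 × 0.05 = $74.20
State unemployment insurance (employee share): only $103,860.42 − $102,640.32 = $1,220.10 of this check is subject → $1,220.10 × 0.0078 = $9.52
Employee stock purchase plan: $108.34
Total deductions = $88.15 + $41.88 + $55.84 + $180.63 + $74.20 + $9.52 + $108.34 = $558.56
Net pay = $1,484.05 − $558.56 = $925.49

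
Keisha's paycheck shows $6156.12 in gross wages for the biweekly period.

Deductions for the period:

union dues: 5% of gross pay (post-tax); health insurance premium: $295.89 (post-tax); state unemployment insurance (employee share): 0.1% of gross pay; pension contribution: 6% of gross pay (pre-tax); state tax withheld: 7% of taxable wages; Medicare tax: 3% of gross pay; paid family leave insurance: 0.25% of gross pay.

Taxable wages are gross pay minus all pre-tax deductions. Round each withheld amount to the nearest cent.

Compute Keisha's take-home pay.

Pension contribution: $6156.12 × 0.06 = $369.37
Taxable wages = $6156.12 − $369.37 = $5786.75
State tax withheld: $5786.75 × 0.07 = $405.07
Paid family leave insurance: $6156.12 × 0.0025 = $15.39
Medicare tax: $6156.12 × 0.03 = $184.68
State unemployment insurance (employee share): $6156.12 × 0.001 = $6.16
Union dues: $6156.12 × 0.05 = $307.81
Health insurance premium: $295.89
Total deductions = $369.37 + $405.07 + $15.39 + $184.68 + $6.16 + $307.81 + $295.89 = $1584.37
Net pay = $6156.12 − $1584.37 = $4571.75

$4571.75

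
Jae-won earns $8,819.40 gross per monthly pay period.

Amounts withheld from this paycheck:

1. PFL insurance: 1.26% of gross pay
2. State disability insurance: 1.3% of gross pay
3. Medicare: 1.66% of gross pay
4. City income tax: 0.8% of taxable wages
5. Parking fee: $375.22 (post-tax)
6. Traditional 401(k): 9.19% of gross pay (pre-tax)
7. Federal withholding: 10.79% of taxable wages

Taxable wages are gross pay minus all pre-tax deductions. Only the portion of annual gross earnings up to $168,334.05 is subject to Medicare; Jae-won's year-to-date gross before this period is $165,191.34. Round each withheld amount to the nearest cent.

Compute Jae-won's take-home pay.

$6,427.51

Traditional 401(k): $8,819.40 × 0.0919 = $810.50
Taxable wages = $8,819.40 − $810.50 = $8,008.90
City income tax: $8,008.90 × 0.008 = $64.07
Federal withholding: $8,008.90 × 0.1079 = $864.16
PFL insurance: $8,819.40 × 0.0126 = $111.12
Medicare: only $168,334.05 − $165,191.34 = $3,142.71 of this check is subject → $3,142.71 × 0.0166 = $52.17
State disability insurance: $8,819.40 × 0.013 = $114.65
Parking fee: $375.22
Total deductions = $810.50 + $64.07 + $864.16 + $111.12 + $52.17 + $114.65 + $375.22 = $2,391.89
Net pay = $8,819.40 − $2,391.89 = $6,427.51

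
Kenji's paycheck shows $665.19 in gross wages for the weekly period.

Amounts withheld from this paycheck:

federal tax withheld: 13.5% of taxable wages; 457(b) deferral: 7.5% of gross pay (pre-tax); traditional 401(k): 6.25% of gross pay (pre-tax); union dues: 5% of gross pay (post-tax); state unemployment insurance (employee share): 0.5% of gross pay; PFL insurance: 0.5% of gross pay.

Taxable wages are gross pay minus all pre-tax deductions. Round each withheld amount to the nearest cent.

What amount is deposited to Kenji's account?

457(b) deferral: $665.19 × 0.075 = $49.89
Traditional 401(k): $665.19 × 0.0625 = $41.57
Pre-tax total = $49.89 + $41.57 = $91.46
Taxable wages = $665.19 − $91.46 = $573.73
Federal tax withheld: $573.73 × 0.135 = $77.45
State unemployment insurance (employee share): $665.19 × 0.005 = $3.33
PFL insurance: $665.19 × 0.005 = $3.33
Union dues: $665.19 × 0.05 = $33.26
Total deductions = $49.89 + $41.57 + $77.45 + $3.33 + $3.33 + $33.26 = $208.83
Net pay = $665.19 − $208.83 = $456.36

$456.36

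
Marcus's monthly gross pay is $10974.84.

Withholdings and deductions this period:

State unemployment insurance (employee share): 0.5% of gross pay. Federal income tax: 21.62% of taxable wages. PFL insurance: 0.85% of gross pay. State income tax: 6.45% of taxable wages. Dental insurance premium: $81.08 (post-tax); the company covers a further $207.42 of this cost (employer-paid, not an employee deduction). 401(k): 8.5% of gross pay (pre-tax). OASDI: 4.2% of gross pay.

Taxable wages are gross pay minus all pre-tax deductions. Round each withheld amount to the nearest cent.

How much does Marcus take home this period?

401(k): $10974.84 × 0.085 = $932.86
Taxable wages = $10974.84 − $932.86 = $10041.98
State income tax: $10041.98 × 0.0645 = $647.71
Federal income tax: $10041.98 × 0.2162 = $2171.08
State unemployment insurance (employee share): $10974.84 × 0.005 = $54.87
PFL insurance: $10974.84 × 0.0085 = $93.29
OASDI: $10974.84 × 0.042 = $460.94
Dental insurance premium: $81.08
(Employer's $207.42 toward dental insurance premium is not withheld from the employee.)
Total deductions = $932.86 + $647.71 + $2171.08 + $54.87 + $93.29 + $460.94 + $81.08 = $4441.83
Net pay = $10974.84 − $4441.83 = $6533.01

$6533.01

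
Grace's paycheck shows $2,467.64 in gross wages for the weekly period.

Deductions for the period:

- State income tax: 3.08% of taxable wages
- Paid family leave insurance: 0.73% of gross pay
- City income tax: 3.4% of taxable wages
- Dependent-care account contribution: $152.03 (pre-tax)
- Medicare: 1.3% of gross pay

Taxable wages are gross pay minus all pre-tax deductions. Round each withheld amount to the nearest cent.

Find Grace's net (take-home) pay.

Dependent-care account contribution: $152.03
Taxable wages = $2,467.64 − $152.03 = $2,315.61
State income tax: $2,315.61 × 0.0308 = $71.32
City income tax: $2,315.61 × 0.034 = $78.73
Paid family leave insurance: $2,467.64 × 0.0073 = $18.01
Medicare: $2,467.64 × 0.013 = $32.08
Total deductions = $152.03 + $71.32 + $78.73 + $18.01 + $32.08 = $352.17
Net pay = $2,467.64 − $352.17 = $2,115.47

$2,115.47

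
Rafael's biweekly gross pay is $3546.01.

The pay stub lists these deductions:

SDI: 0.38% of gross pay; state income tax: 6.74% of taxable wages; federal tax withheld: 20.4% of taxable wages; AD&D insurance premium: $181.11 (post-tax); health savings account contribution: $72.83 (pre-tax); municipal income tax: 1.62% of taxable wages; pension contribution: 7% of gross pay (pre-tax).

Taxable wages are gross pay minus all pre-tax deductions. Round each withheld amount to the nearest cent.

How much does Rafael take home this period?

$2102.89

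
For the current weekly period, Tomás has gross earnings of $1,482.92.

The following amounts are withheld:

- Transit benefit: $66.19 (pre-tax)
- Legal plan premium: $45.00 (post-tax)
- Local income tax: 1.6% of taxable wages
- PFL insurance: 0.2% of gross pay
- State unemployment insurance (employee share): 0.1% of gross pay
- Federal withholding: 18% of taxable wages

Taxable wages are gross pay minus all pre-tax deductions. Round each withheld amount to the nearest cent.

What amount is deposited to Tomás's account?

$1,089.60

Transit benefit: $66.19
Taxable wages = $1,482.92 − $66.19 = $1,416.73
Local income tax: $1,416.73 × 0.016 = $22.67
Federal withholding: $1,416.73 × 0.18 = $255.01
PFL insurance: $1,482.92 × 0.002 = $2.97
State unemployment insurance (employee share): $1,482.92 × 0.001 = $1.48
Legal plan premium: $45.00
Total deductions = $66.19 + $22.67 + $255.01 + $2.97 + $1.48 + $45.00 = $393.32
Net pay = $1,482.92 − $393.32 = $1,089.60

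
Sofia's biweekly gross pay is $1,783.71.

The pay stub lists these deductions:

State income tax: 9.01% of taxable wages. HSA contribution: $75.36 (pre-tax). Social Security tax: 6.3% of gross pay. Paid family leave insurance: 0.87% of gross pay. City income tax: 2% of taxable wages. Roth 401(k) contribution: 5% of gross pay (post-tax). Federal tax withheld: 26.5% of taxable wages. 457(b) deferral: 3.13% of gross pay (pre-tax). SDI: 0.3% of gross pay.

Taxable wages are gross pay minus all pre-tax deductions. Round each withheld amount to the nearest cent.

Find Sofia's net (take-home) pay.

$810.23

HSA contribution: $75.36
457(b) deferral: $1,783.71 × 0.0313 = $55.83
Pre-tax total = $75.36 + $55.83 = $131.19
Taxable wages = $1,783.71 − $131.19 = $1,652.52
City income tax: $1,652.52 × 0.02 = $33.05
Federal tax withheld: $1,652.52 × 0.265 = $437.92
State income tax: $1,652.52 × 0.0901 = $148.89
Social Security tax: $1,783.71 × 0.063 = $112.37
Paid family leave insurance: $1,783.71 × 0.0087 = $15.52
SDI: $1,783.71 × 0.003 = $5.35
Roth 401(k) contribution: $1,783.71 × 0.05 = $89.19
Total deductions = $75.36 + $55.83 + $33.05 + $437.92 + $148.89 + $112.37 + $15.52 + $5.35 + $89.19 = $973.48
Net pay = $1,783.71 − $973.48 = $810.23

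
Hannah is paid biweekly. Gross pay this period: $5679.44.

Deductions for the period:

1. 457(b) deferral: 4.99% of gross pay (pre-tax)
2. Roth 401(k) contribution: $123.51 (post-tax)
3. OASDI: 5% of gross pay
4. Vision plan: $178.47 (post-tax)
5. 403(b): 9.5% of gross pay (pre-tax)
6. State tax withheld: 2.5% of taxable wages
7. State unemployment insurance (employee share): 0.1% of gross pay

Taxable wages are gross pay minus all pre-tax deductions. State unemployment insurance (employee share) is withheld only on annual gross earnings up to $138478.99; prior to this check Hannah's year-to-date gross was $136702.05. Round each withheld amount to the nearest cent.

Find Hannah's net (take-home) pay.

$4147.35

457(b) deferral: $5679.44 × 0.0499 = $283.40
403(b): $5679.44 × 0.095 = $539.55
Pre-tax total = $283.40 + $539.55 = $822.95
Taxable wages = $5679.44 − $822.95 = $4856.49
State tax withheld: $4856.49 × 0.025 = $121.41
State unemployment insurance (employee share): only $138478.99 − $136702.05 = $1776.94 of this check is subject → $1776.94 × 0.001 = $1.78
OASDI: $5679.44 × 0.05 = $283.97
Vision plan: $178.47
Roth 401(k) contribution: $123.51
Total deductions = $283.40 + $539.55 + $121.41 + $1.78 + $283.97 + $178.47 + $123.51 = $1532.09
Net pay = $5679.44 − $1532.09 = $4147.35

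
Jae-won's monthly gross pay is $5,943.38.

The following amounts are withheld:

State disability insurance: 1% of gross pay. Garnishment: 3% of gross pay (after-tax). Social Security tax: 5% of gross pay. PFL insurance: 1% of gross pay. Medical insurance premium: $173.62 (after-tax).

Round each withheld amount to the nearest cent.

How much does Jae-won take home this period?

PFL insurance: $5,943.38 × 0.01 = $59.43
Social Security tax: $5,943.38 × 0.05 = $297.17
State disability insurance: $5,943.38 × 0.01 = $59.43
Medical insurance premium: $173.62
Garnishment: $5,943.38 × 0.03 = $178.30
Total deductions = $59.43 + $297.17 + $59.43 + $173.62 + $178.30 = $767.95
Net pay = $5,943.38 − $767.95 = $5,175.43

$5,175.43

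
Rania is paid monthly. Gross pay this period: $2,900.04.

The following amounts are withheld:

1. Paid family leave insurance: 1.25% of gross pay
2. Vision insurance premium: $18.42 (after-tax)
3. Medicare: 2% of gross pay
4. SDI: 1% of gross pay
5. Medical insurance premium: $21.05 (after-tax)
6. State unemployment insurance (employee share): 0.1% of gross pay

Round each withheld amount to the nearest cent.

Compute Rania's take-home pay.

State unemployment insurance (employee share): $2,900.04 × 0.001 = $2.90
Medicare: $2,900.04 × 0.02 = $58.00
SDI: $2,900.04 × 0.01 = $29.00
Paid family leave insurance: $2,900.04 × 0.0125 = $36.25
Vision insurance premium: $18.42
Medical insurance premium: $21.05
Total deductions = $2.90 + $58.00 + $29.00 + $36.25 + $18.42 + $21.05 = $165.62
Net pay = $2,900.04 − $165.62 = $2,734.42

$2,734.42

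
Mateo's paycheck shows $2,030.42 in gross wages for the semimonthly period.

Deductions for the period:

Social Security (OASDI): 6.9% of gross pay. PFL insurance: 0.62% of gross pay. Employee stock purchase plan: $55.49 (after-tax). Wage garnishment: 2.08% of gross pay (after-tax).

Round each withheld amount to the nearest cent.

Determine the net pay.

$1,780.01

Social Security (OASDI): $2,030.42 × 0.069 = $140.10
PFL insurance: $2,030.42 × 0.0062 = $12.59
Wage garnishment: $2,030.42 × 0.0208 = $42.23
Employee stock purchase plan: $55.49
Total deductions = $140.10 + $12.59 + $42.23 + $55.49 = $250.41
Net pay = $2,030.42 − $250.41 = $1,780.01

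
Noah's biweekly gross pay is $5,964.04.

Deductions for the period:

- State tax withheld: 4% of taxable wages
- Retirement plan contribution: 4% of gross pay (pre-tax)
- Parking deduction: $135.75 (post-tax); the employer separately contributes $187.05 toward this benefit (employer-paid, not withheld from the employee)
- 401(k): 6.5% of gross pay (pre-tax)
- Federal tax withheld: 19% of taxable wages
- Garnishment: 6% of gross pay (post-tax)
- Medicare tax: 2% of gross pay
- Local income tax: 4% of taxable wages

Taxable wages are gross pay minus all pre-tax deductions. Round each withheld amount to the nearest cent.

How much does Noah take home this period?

$3,283.74

401(k): $5,964.04 × 0.065 = $387.66
Retirement plan contribution: $5,964.04 × 0.04 = $238.56
Pre-tax total = $387.66 + $238.56 = $626.22
Taxable wages = $5,964.04 − $626.22 = $5,337.82
State tax withheld: $5,337.82 × 0.04 = $213.51
Local income tax: $5,337.82 × 0.04 = $213.51
Federal tax withheld: $5,337.82 × 0.19 = $1,014.19
Medicare tax: $5,964.04 × 0.02 = $119.28
Garnishment: $5,964.04 × 0.06 = $357.84
Parking deduction: $135.75
(Employer's $187.05 toward parking deduction is not withheld from the employee.)
Total deductions = $387.66 + $238.56 + $213.51 + $213.51 + $1,014.19 + $119.28 + $357.84 + $135.75 = $2,680.30
Net pay = $5,964.04 − $2,680.30 = $3,283.74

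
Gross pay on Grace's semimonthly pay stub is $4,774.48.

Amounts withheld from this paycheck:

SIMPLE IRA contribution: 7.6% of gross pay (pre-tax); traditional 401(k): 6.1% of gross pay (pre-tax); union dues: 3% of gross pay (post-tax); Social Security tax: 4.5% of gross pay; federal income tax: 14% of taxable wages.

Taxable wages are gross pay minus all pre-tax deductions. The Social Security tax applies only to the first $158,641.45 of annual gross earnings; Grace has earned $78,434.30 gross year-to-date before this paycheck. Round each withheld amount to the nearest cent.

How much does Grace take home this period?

$3,185.45

Traditional 401(k): $4,774.48 × 0.061 = $291.24
SIMPLE IRA contribution: $4,774.48 × 0.076 = $362.86
Pre-tax total = $291.24 + $362.86 = $654.10
Taxable wages = $4,774.48 − $654.10 = $4,120.38
Federal income tax: $4,120.38 × 0.14 = $576.85
Social Security tax: cap not yet reached, full $4,774.48 is subject → $4,774.48 × 0.045 = $214.85
Union dues: $4,774.48 × 0.03 = $143.23
Total deductions = $291.24 + $362.86 + $576.85 + $214.85 + $143.23 = $1,589.03
Net pay = $4,774.48 − $1,589.03 = $3,185.45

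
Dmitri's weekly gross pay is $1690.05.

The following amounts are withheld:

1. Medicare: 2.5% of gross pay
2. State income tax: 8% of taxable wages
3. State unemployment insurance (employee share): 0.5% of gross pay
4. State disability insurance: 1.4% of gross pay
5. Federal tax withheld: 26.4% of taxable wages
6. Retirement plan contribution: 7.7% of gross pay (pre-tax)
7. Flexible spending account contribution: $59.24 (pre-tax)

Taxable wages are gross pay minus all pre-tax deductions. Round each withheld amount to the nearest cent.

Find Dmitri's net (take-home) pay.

$910.09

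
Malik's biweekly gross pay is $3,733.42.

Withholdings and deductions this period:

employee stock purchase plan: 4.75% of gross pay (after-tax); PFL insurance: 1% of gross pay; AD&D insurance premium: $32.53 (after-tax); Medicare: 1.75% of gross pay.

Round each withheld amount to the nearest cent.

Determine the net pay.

PFL insurance: $3,733.42 × 0.01 = $37.33
Medicare: $3,733.42 × 0.0175 = $65.33
Employee stock purchase plan: $3,733.42 × 0.0475 = $177.34
AD&D insurance premium: $32.53
Total deductions = $37.33 + $65.33 + $177.34 + $32.53 = $312.53
Net pay = $3,733.42 − $312.53 = $3,420.89

$3,420.89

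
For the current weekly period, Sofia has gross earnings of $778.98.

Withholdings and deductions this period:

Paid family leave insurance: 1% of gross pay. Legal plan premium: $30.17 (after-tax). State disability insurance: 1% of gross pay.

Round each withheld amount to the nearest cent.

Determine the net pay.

$733.23

Paid family leave insurance: $778.98 × 0.01 = $7.79
State disability insurance: $778.98 × 0.01 = $7.79
Legal plan premium: $30.17
Total deductions = $7.79 + $7.79 + $30.17 = $45.75
Net pay = $778.98 − $45.75 = $733.23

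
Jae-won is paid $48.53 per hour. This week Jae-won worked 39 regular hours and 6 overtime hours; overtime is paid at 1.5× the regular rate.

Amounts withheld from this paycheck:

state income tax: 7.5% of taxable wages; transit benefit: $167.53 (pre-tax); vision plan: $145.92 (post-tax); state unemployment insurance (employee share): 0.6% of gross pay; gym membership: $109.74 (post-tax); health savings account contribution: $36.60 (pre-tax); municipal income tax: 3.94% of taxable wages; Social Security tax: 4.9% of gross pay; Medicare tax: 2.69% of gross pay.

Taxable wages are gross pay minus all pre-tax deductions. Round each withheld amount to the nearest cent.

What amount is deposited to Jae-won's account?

$1435.73

Regular pay: 39 × $48.53 = $1892.67
Overtime pay: 6 × $48.53 × 1.5 = $436.77
Gross pay = $1892.67 + $436.77 = $2329.44
Transit benefit: $167.53
Health savings account contribution: $36.60
Pre-tax total = $167.53 + $36.60 = $204.13
Taxable wages = $2329.44 − $204.13 = $2125.31
Municipal income tax: $2125.31 × 0.0394 = $83.74
State income tax: $2125.31 × 0.075 = $159.40
Medicare tax: $2329.44 × 0.0269 = $62.66
State unemployment insurance (employee share): $2329.44 × 0.006 = $13.98
Social Security tax: $2329.44 × 0.049 = $114.14
Vision plan: $145.92
Gym membership: $109.74
Total deductions = $167.53 + $36.60 + $83.74 + $159.40 + $62.66 + $13.98 + $114.14 + $145.92 + $109.74 = $893.71
Net pay = $2329.44 − $893.71 = $1435.73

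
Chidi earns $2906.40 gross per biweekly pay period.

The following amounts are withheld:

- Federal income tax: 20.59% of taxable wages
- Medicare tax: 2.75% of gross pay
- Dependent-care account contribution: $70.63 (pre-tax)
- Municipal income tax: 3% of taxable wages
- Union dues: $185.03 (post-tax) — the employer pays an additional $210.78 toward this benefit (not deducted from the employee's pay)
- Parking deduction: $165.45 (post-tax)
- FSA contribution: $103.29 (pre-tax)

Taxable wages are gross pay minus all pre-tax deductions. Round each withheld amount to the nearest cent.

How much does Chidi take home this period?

$1657.48

Dependent-care account contribution: $70.63
FSA contribution: $103.29
Pre-tax total = $70.63 + $103.29 = $173.92
Taxable wages = $2906.40 − $173.92 = $2732.48
Municipal income tax: $2732.48 × 0.03 = $81.97
Federal income tax: $2732.48 × 0.2059 = $562.62
Medicare tax: $2906.40 × 0.0275 = $79.93
Union dues: $185.03
Parking deduction: $165.45
(Employer's $210.78 toward union dues is not withheld from the employee.)
Total deductions = $70.63 + $103.29 + $81.97 + $562.62 + $79.93 + $185.03 + $165.45 = $1248.92
Net pay = $2906.40 − $1248.92 = $1657.48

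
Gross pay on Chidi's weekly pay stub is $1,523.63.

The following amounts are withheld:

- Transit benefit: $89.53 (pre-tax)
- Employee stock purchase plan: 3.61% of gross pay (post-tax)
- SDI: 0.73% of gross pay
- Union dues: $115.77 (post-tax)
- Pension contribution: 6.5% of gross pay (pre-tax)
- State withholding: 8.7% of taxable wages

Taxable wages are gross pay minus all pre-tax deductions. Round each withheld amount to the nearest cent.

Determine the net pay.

Transit benefit: $89.53
Pension contribution: $1,523.63 × 0.065 = $99.04
Pre-tax total = $89.53 + $99.04 = $188.57
Taxable wages = $1,523.63 − $188.57 = $1,335.06
State withholding: $1,335.06 × 0.087 = $116.15
SDI: $1,523.63 × 0.0073 = $11.12
Employee stock purchase plan: $1,523.63 × 0.0361 = $55.00
Union dues: $115.77
Total deductions = $89.53 + $99.04 + $116.15 + $11.12 + $55.00 + $115.77 = $486.61
Net pay = $1,523.63 − $486.61 = $1,037.02

$1,037.02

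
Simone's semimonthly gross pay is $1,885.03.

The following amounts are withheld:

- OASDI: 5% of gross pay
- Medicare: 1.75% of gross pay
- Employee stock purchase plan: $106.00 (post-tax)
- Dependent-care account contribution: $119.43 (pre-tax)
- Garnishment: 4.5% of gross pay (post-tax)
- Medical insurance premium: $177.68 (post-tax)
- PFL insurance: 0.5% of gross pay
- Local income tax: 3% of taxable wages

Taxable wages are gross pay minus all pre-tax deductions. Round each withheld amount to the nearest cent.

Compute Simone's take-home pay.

$1,207.45

Dependent-care account contribution: $119.43
Taxable wages = $1,885.03 − $119.43 = $1,765.60
Local income tax: $1,765.60 × 0.03 = $52.97
PFL insurance: $1,885.03 × 0.005 = $9.43
Medicare: $1,885.03 × 0.0175 = $32.99
OASDI: $1,885.03 × 0.05 = $94.25
Garnishment: $1,885.03 × 0.045 = $84.83
Medical insurance premium: $177.68
Employee stock purchase plan: $106.00
Total deductions = $119.43 + $52.97 + $9.43 + $32.99 + $94.25 + $84.83 + $177.68 + $106.00 = $677.58
Net pay = $1,885.03 − $677.58 = $1,207.45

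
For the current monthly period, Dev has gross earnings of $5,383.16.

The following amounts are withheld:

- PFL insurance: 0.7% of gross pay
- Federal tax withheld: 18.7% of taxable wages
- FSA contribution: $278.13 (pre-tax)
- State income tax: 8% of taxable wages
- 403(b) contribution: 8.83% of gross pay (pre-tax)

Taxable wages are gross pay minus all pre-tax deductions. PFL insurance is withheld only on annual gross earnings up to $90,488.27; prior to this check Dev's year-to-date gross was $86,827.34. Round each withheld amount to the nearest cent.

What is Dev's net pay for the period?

$3,367.94

403(b) contribution: $5,383.16 × 0.0883 = $475.33
FSA contribution: $278.13
Pre-tax total = $475.33 + $278.13 = $753.46
Taxable wages = $5,383.16 − $753.46 = $4,629.70
State income tax: $4,629.70 × 0.08 = $370.38
Federal tax withheld: $4,629.70 × 0.187 = $865.75
PFL insurance: only $90,488.27 − $86,827.34 = $3,660.93 of this check is subject → $3,660.93 × 0.007 = $25.63
Total deductions = $475.33 + $278.13 + $370.38 + $865.75 + $25.63 = $2,015.22
Net pay = $5,383.16 − $2,015.22 = $3,367.94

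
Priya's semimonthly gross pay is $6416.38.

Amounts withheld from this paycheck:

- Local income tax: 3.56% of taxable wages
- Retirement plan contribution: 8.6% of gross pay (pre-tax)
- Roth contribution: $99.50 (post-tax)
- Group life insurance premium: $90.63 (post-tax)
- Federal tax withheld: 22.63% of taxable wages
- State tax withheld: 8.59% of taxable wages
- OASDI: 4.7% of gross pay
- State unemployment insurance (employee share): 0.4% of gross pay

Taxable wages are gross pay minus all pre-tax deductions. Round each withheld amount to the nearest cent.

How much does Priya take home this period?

$3307.50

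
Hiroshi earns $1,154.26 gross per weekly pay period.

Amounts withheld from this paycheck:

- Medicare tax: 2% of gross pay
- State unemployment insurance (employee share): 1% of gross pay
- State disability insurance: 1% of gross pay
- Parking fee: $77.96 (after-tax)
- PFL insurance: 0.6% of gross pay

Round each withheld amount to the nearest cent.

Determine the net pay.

$1,023.20

State unemployment insurance (employee share): $1,154.26 × 0.01 = $11.54
Medicare tax: $1,154.26 × 0.02 = $23.09
PFL insurance: $1,154.26 × 0.006 = $6.93
State disability insurance: $1,154.26 × 0.01 = $11.54
Parking fee: $77.96
Total deductions = $11.54 + $23.09 + $6.93 + $11.54 + $77.96 = $131.06
Net pay = $1,154.26 − $131.06 = $1,023.20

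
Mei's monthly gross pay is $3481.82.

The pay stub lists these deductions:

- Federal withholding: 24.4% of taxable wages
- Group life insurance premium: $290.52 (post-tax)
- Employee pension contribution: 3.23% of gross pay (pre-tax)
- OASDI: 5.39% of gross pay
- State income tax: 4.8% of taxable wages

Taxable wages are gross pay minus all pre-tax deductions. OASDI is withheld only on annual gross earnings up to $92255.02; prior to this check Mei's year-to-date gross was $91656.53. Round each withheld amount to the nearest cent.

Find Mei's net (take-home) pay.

Employee pension contribution: $3481.82 × 0.0323 = $112.46
Taxable wages = $3481.82 − $112.46 = $3369.36
State income tax: $3369.36 × 0.048 = $161.73
Federal withholding: $3369.36 × 0.244 = $822.12
OASDI: only $92255.02 − $91656.53 = $598.49 of this check is subject → $598.49 × 0.0539 = $32.26
Group life insurance premium: $290.52
Total deductions = $112.46 + $161.73 + $822.12 + $32.26 + $290.52 = $1419.09
Net pay = $3481.82 − $1419.09 = $2062.73

$2062.73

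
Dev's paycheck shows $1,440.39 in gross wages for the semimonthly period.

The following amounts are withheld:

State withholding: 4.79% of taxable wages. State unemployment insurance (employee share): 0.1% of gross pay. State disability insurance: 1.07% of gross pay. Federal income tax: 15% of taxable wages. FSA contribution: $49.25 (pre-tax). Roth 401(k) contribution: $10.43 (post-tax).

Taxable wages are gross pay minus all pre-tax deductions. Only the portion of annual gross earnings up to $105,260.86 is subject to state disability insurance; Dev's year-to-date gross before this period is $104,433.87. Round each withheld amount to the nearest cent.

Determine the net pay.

$1,095.11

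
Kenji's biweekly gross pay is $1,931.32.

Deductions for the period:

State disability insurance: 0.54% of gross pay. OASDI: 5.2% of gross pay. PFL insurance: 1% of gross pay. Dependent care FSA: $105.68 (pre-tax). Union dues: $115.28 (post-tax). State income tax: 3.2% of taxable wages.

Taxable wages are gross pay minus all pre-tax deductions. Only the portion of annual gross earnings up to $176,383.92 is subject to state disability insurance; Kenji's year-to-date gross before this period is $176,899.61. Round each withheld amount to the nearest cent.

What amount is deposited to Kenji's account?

$1,532.20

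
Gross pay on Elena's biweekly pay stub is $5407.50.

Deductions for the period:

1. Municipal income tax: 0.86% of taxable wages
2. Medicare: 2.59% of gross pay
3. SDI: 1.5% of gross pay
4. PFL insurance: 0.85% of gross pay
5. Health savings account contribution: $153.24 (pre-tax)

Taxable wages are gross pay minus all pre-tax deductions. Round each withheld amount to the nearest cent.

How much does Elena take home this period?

Health savings account contribution: $153.24
Taxable wages = $5407.50 − $153.24 = $5254.26
Municipal income tax: $5254.26 × 0.0086 = $45.19
Medicare: $5407.50 × 0.0259 = $140.05
PFL insurance: $5407.50 × 0.0085 = $45.96
SDI: $5407.50 × 0.015 = $81.11
Total deductions = $153.24 + $45.19 + $140.05 + $45.96 + $81.11 = $465.55
Net pay = $5407.50 − $465.55 = $4941.95

$4941.95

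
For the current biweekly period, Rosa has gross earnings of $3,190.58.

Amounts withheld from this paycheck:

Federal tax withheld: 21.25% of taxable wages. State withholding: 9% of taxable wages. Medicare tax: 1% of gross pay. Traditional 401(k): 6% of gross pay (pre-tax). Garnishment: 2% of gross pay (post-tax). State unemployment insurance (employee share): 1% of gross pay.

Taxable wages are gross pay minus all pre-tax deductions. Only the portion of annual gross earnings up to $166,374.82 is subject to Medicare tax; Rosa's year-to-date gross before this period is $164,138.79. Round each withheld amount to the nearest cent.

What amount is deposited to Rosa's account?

$1,973.83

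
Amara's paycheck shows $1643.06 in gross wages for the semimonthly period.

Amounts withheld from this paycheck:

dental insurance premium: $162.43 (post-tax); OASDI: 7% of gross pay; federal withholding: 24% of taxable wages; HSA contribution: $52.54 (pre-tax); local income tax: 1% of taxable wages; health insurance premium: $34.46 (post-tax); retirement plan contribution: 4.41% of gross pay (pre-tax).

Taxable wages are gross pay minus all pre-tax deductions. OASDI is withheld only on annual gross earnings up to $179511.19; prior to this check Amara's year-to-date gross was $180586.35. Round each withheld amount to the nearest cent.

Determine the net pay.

$941.66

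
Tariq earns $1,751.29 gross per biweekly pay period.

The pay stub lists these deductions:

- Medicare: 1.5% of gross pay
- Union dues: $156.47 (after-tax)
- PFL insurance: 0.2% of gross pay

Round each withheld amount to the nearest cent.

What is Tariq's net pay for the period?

PFL insurance: $1,751.29 × 0.002 = $3.50
Medicare: $1,751.29 × 0.015 = $26.27
Union dues: $156.47
Total deductions = $3.50 + $26.27 + $156.47 = $186.24
Net pay = $1,751.29 − $186.24 = $1,565.05

$1,565.05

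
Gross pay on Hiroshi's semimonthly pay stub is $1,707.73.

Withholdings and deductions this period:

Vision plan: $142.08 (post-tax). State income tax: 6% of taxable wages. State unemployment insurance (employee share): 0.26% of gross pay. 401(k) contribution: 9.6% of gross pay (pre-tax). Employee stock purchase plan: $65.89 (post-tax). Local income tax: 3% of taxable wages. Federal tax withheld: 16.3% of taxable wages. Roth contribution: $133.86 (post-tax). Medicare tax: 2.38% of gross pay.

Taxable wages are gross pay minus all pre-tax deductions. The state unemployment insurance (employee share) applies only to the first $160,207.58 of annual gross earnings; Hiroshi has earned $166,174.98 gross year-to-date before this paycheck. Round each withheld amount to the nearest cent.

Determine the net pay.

401(k) contribution: $1,707.73 × 0.096 = $163.94
Taxable wages = $1,707.73 − $163.94 = $1,543.79
Federal tax withheld: $1,543.79 × 0.163 = $251.64
State income tax: $1,543.79 × 0.06 = $92.63
Local income tax: $1,543.79 × 0.03 = $46.31
State unemployment insurance (employee share): annual cap $160,207.58 already reached (YTD $166,174.98), so $0.00
Medicare tax: $1,707.73 × 0.0238 = $40.64
Roth contribution: $133.86
Employee stock purchase plan: $65.89
Vision plan: $142.08
Total deductions = $163.94 + $251.64 + $92.63 + $46.31 + $0.00 + $40.64 + $133.86 + $65.89 + $142.08 = $936.99
Net pay = $1,707.73 − $936.99 = $770.74

$770.74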